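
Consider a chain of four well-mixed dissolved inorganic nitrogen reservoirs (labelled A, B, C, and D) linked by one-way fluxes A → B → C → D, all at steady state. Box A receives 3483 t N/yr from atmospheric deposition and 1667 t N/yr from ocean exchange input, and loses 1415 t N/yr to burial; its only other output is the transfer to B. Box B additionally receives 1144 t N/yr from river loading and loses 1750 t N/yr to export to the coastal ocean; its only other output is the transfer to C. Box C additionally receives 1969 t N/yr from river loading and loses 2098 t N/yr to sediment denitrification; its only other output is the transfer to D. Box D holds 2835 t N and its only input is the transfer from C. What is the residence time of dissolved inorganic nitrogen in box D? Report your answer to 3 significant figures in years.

Box A: F(A→B) = (3483 + 1667) − 1415 = 3735.0 t N/yr.
Box B: F(B→C) = (3735.0 + 1144) − 1750 = 3129.0 t N/yr.
Box C: F(C→D) = (3129.0 + 1969) − 2098 = 3000.0 t N/yr.
Box D throughput = its input = 3000.0 t N/yr; τ = 2835 / 3000.0 = 0.9450 yr.

0.945 yr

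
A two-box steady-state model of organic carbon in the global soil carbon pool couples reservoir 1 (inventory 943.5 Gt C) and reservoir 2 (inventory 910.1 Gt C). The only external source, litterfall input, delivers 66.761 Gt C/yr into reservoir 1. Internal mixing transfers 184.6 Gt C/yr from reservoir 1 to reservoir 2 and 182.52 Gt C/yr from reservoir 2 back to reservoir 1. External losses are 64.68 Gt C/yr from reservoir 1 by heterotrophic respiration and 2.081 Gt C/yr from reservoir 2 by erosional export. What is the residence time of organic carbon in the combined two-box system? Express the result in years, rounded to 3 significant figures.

27.8 yr

Treat the two boxes together as one reservoir: the mixing fluxes between them are internal recycling, so τ = ΣM / Σ(external losses).
M_total = 943.5 + 910.1 = 1853.6 Gt C.
ΣF_external_out = 64.68 + 2.081 = 66.761 Gt C/yr.
τ = M_total / ΣF_ext = 1853.6 / 66.761 = 27.76 yr.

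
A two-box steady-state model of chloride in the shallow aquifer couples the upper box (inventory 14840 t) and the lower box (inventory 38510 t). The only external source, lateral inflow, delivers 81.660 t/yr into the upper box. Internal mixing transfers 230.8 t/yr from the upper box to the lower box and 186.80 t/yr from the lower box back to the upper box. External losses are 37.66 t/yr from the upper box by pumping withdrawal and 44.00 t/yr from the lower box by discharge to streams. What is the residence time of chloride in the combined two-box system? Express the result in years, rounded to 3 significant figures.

653 yr

Treat the two boxes together as one reservoir: the mixing fluxes between them are internal recycling, so τ = ΣM / Σ(external losses).
M_total = 14840 + 38510 = 53350 t.
ΣF_external_out = 37.66 + 44.00 = 81.660 t/yr.
τ = M_total / ΣF_ext = 53350 / 81.660 = 653.3 yr.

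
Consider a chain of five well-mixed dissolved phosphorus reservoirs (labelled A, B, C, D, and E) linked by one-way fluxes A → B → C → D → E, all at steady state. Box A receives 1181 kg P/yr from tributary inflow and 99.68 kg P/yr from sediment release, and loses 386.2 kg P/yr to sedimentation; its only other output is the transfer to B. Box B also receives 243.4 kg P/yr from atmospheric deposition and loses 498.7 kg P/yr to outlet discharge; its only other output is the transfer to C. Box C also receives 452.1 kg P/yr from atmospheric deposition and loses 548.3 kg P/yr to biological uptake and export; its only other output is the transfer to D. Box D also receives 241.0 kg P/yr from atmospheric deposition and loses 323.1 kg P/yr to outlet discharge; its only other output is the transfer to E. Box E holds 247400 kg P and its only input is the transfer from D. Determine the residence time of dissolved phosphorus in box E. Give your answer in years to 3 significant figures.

537 yr

Box A: F(A→B) = (1181 + 99.68) − 386.2 = 894.48 kg P/yr.
Box B: F(B→C) = (894.48 + 243.4) − 498.7 = 639.18 kg P/yr.
Box C: F(C→D) = (639.18 + 452.1) − 548.3 = 542.98 kg P/yr.
Box D: F(D→E) = (542.98 + 241.0) − 323.1 = 460.88 kg P/yr.
Box E throughput = its input = 460.88 kg P/yr; τ = 247400 / 460.88 = 536.8 yr.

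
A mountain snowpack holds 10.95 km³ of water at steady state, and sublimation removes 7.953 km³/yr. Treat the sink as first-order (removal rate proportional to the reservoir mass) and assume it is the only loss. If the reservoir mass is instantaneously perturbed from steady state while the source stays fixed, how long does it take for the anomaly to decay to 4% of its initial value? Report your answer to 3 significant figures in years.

For a linear reservoir the anomaly decays as exp(−t/τ) with τ = M/F = 10.95/7.953 = 1.377 yr.
exp(−t/τ) = 0.04 ⇒ t = −τ ln(0.04) = 1.377 × 3.219 = 4.432 yr.

4.43 yr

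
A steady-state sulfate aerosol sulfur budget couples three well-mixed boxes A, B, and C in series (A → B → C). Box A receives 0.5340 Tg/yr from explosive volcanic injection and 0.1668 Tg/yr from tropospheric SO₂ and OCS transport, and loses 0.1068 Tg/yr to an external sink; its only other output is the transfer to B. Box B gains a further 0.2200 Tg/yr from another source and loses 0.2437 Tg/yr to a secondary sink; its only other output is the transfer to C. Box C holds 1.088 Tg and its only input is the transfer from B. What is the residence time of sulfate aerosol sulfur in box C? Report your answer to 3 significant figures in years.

1.91 yr

Box A: F(A→B) = (0.5340 + 0.1668) − 0.1068 = 0.59400 Tg/yr.
Box B: F(B→C) = (0.59400 + 0.2200) − 0.2437 = 0.57030 Tg/yr.
Box C throughput = its input = 0.57030 Tg/yr; τ = 1.088 / 0.57030 = 1.908 yr.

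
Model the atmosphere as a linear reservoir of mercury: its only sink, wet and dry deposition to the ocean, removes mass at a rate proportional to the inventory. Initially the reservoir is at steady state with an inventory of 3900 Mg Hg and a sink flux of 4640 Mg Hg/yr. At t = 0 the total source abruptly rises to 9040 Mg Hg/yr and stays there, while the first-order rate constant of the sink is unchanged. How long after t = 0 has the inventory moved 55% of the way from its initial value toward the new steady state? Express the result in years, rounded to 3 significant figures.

τ = M₀/F₀ = 3900/4640 = 0.8405 yr.
The remaining gap fraction is e^(−t/τ); 55% covered ⇒ e^(−t/τ) = 0.450.
t = −τ ln(0.450) = 0.8405 × 0.7985 = 0.6712 yr.

0.671 yr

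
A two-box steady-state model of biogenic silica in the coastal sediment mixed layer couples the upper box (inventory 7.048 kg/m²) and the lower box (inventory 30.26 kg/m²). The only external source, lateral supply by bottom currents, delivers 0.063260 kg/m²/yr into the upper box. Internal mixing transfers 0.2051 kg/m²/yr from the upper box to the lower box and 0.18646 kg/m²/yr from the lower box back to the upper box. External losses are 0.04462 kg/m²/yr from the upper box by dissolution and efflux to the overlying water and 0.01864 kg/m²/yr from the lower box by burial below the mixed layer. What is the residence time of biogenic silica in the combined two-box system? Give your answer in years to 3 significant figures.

Residence time in the combined system uses the total inventory and the total *external* removal — internal exchanges between the two boxes cancel.
M_total = 7.048 + 30.26 = 37.308 kg/m².
ΣF_external_out = 0.04462 + 0.01864 = 0.063260 kg/m²/yr.
τ = M_total / ΣF_ext = 37.308 / 0.063260 = 589.8 yr.

590 yr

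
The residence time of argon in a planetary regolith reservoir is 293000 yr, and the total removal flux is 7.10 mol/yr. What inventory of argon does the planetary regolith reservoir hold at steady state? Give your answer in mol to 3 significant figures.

τ = M/F ⇒ M = τ × F = 293000 × 7.10 = 2.080×10^6 mol.

2.08×10^6 mol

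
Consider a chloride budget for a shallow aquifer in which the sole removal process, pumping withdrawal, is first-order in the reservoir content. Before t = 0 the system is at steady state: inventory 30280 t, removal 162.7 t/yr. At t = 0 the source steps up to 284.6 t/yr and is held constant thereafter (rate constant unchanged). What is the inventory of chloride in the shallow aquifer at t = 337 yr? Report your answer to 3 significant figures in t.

49300 t

Residence time τ = M₀/F₀ = 186.1 yr. The eventual steady state is M_∞ = M₀·(F₁/F₀) = 30280 × 284.6/162.7 = 52967 t.
The anomaly ΔM(t) = M(t) − M_∞ decays as ΔM₀·e^(−t/τ) with ΔM₀ = 30280 − 52967 = −22690 t.
At t = 337 yr, e^(−t/τ) = e^(−1.811) = 0.1635, so ΔM = −3710 t and M = 52967 − 3710 = 49257 t.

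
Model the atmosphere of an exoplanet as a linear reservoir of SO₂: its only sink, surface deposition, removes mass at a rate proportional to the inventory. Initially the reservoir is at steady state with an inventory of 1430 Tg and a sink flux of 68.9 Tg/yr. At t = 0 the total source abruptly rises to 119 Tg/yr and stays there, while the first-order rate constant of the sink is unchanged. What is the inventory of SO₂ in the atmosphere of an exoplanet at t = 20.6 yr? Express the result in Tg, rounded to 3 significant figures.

The sink rate constant is k = F₀/M₀ = 68.9/1430 = 0.04818 yr⁻¹.
Solving dM/dt = F₁ − kM with M(0) = M₀ gives M(t) = F₁/k + (M₀ − F₁/k)·e^(−kt).
F₁/k = 119/0.04818 = 2469.8 Tg; kt = 0.04818 × 20.6 = 0.9925, e^(−kt) = 0.3706.
M(20.6) = 2469.8 + (1430 − 2469.8) × 0.3706 = 2469.8 − 385.4 = 2084.4 Tg.

2080 Tg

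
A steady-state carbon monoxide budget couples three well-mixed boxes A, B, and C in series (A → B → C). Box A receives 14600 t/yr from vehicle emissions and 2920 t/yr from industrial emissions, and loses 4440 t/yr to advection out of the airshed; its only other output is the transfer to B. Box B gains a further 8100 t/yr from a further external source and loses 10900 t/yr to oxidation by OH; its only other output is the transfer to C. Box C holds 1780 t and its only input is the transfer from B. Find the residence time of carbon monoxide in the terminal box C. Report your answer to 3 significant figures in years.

Box A: F(A→B) = (14600 + 2920) − 4440 = 13080 t/yr.
Box B: F(B→C) = (13080 + 8100) − 10900 = 10280 t/yr.
Box C throughput = its input = 10280 t/yr; τ = 1780 / 10280 = 0.1732 yr.

0.173 yr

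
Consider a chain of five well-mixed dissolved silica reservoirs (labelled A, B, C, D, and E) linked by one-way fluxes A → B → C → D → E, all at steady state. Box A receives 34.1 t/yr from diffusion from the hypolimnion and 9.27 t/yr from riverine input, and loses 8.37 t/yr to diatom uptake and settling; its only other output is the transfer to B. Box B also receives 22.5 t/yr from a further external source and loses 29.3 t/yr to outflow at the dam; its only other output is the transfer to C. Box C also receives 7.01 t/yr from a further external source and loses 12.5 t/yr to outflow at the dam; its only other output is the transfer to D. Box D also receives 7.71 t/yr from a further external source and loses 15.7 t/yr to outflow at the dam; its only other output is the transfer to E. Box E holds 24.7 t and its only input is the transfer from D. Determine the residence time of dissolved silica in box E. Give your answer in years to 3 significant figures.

Box A: F(A→B) = (34.1 + 9.27) − 8.37 = 35.000 t/yr.
Box B: F(B→C) = (35.000 + 22.5) − 29.3 = 28.200 t/yr.
Box C: F(C→D) = (28.200 + 7.01) − 12.5 = 22.710 t/yr.
Box D: F(D→E) = (22.710 + 7.71) − 15.7 = 14.720 t/yr.
Box E throughput = its input = 14.720 t/yr; τ = 24.7 / 14.720 = 1.678 yr.

1.68 yr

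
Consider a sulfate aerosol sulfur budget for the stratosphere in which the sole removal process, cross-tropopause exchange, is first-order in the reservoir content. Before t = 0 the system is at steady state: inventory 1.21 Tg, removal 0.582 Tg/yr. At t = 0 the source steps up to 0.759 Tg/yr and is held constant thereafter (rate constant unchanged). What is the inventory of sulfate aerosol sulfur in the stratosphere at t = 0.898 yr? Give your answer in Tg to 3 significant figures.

1.34 Tg

Residence time τ = M₀/F₀ = 2.079 yr. The eventual steady state is M_∞ = M₀·(F₁/F₀) = 1.21 × 0.759/0.582 = 1.5780 Tg.
The anomaly ΔM(t) = M(t) − M_∞ decays as ΔM₀·e^(−t/τ) with ΔM₀ = 1.21 − 1.5780 = −0.3680 Tg.
At t = 0.898 yr, e^(−t/τ) = e^(−0.4319) = 0.6493, so ΔM = −0.2389 Tg and M = 1.5780 − 0.2389 = 1.3391 Tg.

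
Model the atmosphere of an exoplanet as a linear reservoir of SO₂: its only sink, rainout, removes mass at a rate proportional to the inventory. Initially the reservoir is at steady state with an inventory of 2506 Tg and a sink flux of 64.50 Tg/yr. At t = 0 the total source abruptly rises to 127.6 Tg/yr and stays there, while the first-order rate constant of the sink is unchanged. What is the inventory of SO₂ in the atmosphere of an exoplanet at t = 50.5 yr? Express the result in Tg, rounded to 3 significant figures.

4290 Tg

τ = M₀/F₀ = 2506/64.50 = 38.85 yr; rate constant k = 1/τ.
New steady state M_∞ = F₁/k = F₁·τ = 127.6 × 38.85 = 4957.6 Tg.
M(t) = M_∞ + (M₀ − M_∞)·e^(−t/τ); t/τ = 50.5/38.85 = 1.300, so e^(−t/τ) = 0.2726.
M(t) = 4957.6 − 2452 × 0.2726 = 4289.3 Tg.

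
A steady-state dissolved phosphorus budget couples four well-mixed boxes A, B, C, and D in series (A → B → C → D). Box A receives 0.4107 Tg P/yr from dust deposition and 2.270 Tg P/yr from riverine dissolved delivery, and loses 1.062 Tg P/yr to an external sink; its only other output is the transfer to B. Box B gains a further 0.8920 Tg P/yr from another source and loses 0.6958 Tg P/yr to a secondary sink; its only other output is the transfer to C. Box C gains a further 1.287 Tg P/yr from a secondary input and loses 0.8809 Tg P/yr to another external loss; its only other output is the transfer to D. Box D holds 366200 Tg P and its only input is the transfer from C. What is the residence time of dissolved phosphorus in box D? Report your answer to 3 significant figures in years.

Box A: F(A→B) = (0.4107 + 2.270) − 1.062 = 1.6187 Tg P/yr.
Box B: F(B→C) = (1.6187 + 0.8920) − 0.6958 = 1.8149 Tg P/yr.
Box C: F(C→D) = (1.8149 + 1.287) − 0.8809 = 2.2210 Tg P/yr.
Box D throughput = its input = 2.2210 Tg P/yr; τ = 366200 / 2.2210 = 164900 yr.

165000 yr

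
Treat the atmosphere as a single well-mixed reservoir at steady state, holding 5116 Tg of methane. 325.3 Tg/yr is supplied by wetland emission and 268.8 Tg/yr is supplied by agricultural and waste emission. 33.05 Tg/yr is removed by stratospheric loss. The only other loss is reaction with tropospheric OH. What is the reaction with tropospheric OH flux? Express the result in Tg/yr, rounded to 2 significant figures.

At steady state ΣF_in = ΣF_out.
ΣF_in = 325.3 + 268.8 = 594.10 Tg/yr.
Reaction with tropospheric OH flux = ΣF_in − (33.05) = 594.10 − 33.05 = 561.1 Tg/yr.

560 Tg/yr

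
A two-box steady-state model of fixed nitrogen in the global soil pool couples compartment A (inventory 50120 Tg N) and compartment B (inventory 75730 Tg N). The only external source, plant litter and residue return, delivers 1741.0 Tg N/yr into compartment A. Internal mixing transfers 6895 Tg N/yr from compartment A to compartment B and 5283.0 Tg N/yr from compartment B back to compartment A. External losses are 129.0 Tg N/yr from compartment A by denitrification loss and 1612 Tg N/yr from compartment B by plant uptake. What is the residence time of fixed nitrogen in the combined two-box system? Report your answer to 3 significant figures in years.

72.3 yr

For the system as a whole, the A↔B exchange is internal and contributes nothing to the throughput; only the external sinks remove mass.
M_total = 50120 + 75730 = 125850 Tg N.
ΣF_external_out = 129.0 + 1612 = 1741.0 Tg N/yr.
τ = M_total / ΣF_ext = 125850 / 1741.0 = 72.29 yr.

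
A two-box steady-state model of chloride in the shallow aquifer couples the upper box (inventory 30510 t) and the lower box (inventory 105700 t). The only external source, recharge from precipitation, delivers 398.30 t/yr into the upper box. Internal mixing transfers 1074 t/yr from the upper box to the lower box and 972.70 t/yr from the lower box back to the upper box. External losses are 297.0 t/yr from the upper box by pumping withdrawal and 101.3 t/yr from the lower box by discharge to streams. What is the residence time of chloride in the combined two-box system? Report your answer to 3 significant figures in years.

For the system as a whole, the A↔B exchange is internal and contributes nothing to the throughput; only the external sinks remove mass.
M_total = 30510 + 105700 = 136210 t.
ΣF_external_out = 297.0 + 101.3 = 398.30 t/yr.
τ = M_total / ΣF_ext = 136210 / 398.30 = 342.0 yr.

342 yr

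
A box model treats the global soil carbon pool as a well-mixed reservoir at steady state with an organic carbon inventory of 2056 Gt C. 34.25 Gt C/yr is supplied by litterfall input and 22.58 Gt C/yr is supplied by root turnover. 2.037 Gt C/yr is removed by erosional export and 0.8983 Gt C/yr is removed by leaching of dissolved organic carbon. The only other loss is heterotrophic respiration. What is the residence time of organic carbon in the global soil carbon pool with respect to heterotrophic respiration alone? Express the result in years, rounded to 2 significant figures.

At steady state ΣF_in = ΣF_out.
ΣF_in = 34.25 + 22.58 = 56.830 Gt C/yr.
Heterotrophic respiration flux = ΣF_in − (2.037 + 0.8983) = 56.830 − 2.935 = 53.89 Gt C/yr.
τ = M / F = 2056 / 53.89 = 38.15 yr.

38 yr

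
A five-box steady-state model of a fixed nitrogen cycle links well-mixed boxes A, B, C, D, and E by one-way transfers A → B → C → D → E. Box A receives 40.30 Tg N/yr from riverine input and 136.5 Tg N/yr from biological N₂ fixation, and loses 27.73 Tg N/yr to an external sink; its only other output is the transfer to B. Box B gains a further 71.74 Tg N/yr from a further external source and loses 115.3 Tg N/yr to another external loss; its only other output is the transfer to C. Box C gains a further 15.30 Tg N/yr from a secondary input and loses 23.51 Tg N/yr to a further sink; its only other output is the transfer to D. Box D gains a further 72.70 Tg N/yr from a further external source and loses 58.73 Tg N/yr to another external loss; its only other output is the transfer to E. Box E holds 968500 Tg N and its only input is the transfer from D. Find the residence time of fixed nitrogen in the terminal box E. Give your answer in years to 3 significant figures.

8700 yr

Box A: F(A→B) = (40.30 + 136.5) − 27.73 = 149.07 Tg N/yr.
Box B: F(B→C) = (149.07 + 71.74) − 115.3 = 105.51 Tg N/yr.
Box C: F(C→D) = (105.51 + 15.30) − 23.51 = 97.300 Tg N/yr.
Box D: F(D→E) = (97.300 + 72.70) − 58.73 = 111.27 Tg N/yr.
Box E throughput = its input = 111.27 Tg N/yr; τ = 968500 / 111.27 = 8704 yr.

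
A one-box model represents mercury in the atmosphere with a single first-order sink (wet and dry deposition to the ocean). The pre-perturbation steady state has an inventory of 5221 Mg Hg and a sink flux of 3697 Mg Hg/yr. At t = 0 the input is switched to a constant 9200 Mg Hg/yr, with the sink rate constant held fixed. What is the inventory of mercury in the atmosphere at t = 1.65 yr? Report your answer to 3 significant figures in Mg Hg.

10600 Mg Hg

Residence time τ = M₀/F₀ = 1.412 yr. The eventual steady state is M_∞ = M₀·(F₁/F₀) = 5221 × 9200/3697 = 12992 Mg Hg.
The anomaly ΔM(t) = M(t) − M_∞ decays as ΔM₀·e^(−t/τ) with ΔM₀ = 5221 − 12992 = −7771 Mg Hg.
At t = 1.65 yr, e^(−t/τ) = e^(−1.168) = 0.3109, so ΔM = −2416 Mg Hg and M = 12992 − 2416 = 10577 Mg Hg.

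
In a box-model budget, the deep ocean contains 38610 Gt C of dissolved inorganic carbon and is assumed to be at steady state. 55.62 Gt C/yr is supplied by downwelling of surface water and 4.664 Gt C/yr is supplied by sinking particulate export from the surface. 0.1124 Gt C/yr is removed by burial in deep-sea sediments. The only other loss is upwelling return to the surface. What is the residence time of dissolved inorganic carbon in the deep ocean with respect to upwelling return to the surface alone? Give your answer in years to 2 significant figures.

640 yr

At steady state ΣF_in = ΣF_out.
ΣF_in = 55.62 + 4.664 = 60.284 Gt C/yr.
Upwelling return to the surface flux = ΣF_in − (0.1124) = 60.284 − 0.1124 = 60.17 Gt C/yr.
τ = M / F = 38610 / 60.17 = 641.7 yr.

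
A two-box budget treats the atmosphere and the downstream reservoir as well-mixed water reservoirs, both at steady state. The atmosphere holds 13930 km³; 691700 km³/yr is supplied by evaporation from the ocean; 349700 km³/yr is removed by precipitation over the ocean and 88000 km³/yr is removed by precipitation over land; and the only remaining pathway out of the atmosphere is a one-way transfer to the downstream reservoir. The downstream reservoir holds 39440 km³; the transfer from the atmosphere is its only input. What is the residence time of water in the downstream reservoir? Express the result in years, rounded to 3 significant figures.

Balance the atmosphere: ΣF_in = 691700 km³/yr.
Transfer to the downstream reservoir = ΣF_in − (349700 + 88000) = 254000 km³/yr.
At steady state the output of the downstream reservoir equals its input, 254000 km³/yr.
τ = M / F = 39440 / 254000 = 0.1553 yr.

0.155 yr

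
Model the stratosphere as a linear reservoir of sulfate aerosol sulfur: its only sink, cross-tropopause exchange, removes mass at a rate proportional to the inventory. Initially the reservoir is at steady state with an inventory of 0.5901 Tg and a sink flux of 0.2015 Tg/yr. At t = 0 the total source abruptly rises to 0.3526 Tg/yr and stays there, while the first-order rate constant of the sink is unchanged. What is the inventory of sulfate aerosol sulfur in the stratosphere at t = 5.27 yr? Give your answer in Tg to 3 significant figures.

τ = M₀/F₀ = 0.5901/0.2015 = 2.929 yr; rate constant k = 1/τ.
New steady state M_∞ = F₁/k = F₁·τ = 0.3526 × 2.929 = 1.0326 Tg.
M(t) = M_∞ + (M₀ − M_∞)·e^(−t/τ); t/τ = 5.27/2.929 = 1.800, so e^(−t/τ) = 0.1654.
M(t) = 1.0326 − 0.4425 × 0.1654 = 0.95942 Tg.

0.959 Tg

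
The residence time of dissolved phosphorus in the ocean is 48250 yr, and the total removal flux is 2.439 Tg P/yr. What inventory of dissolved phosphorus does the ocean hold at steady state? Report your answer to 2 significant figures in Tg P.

τ = M/F ⇒ M = τ × F = 48250 × 2.439 = 117700 Tg P.

120000 Tg P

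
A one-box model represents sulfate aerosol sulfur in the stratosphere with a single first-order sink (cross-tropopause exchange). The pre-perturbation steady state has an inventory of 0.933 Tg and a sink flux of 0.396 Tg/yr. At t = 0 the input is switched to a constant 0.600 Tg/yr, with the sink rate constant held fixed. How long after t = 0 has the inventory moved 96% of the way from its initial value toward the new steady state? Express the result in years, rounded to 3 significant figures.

τ = M₀/F₀ = 0.933/0.396 = 2.356 yr.
The remaining gap fraction is e^(−t/τ); 96% covered ⇒ e^(−t/τ) = 0.0400.
t = −τ ln(0.0400) = 2.356 × 3.219 = 7.584 yr.

7.58 yr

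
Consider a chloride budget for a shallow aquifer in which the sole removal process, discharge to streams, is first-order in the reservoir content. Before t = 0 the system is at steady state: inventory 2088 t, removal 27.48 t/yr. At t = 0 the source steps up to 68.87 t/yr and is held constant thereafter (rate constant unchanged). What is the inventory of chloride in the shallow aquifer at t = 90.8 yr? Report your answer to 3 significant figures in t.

Residence time τ = M₀/F₀ = 75.98 yr. The eventual steady state is M_∞ = M₀·(F₁/F₀) = 2088 × 68.87/27.48 = 5232.9 t.
The anomaly ΔM(t) = M(t) − M_∞ decays as ΔM₀·e^(−t/τ) with ΔM₀ = 2088 − 5232.9 = −3145 t.
At t = 90.8 yr, e^(−t/τ) = e^(−1.195) = 0.3027, so ΔM = −952.0 t and M = 5232.9 − 952.0 = 4280.9 t.

4280 t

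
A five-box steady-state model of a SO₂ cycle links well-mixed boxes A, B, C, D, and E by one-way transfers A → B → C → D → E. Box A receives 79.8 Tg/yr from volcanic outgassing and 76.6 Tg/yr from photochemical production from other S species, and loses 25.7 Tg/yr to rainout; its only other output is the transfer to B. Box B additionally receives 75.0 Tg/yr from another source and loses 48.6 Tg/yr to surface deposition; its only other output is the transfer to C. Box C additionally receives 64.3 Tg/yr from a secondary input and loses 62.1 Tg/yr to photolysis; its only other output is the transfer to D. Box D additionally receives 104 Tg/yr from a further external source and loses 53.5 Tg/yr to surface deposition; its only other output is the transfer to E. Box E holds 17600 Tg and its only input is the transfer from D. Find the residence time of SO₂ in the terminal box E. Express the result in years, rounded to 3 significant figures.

83.9 yr

Box A: F(A→B) = (79.8 + 76.6) − 25.7 = 130.70 Tg/yr.
Box B: F(B→C) = (130.70 + 75.0) − 48.6 = 157.10 Tg/yr.
Box C: F(C→D) = (157.10 + 64.3) − 62.1 = 159.30 Tg/yr.
Box D: F(D→E) = (159.30 + 104) − 53.5 = 209.80 Tg/yr.
Box E throughput = its input = 209.80 Tg/yr; τ = 17600 / 209.80 = 83.89 yr.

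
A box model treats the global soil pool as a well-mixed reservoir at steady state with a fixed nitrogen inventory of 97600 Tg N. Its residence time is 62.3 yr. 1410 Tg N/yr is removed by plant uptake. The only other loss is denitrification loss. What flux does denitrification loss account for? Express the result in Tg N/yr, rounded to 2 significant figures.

160 Tg N/yr

Total removal F = M/τ = 97600 / 62.3 = 1567 Tg N/yr.
Denitrification loss = F − (1410) = 1567 − 1410 = 156.6 Tg N/yr.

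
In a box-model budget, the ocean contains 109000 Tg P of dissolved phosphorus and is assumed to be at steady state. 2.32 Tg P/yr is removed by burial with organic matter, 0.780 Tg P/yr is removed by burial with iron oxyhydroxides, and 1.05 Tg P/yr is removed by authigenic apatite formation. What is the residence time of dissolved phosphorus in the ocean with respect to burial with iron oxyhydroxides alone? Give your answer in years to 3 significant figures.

Residence time with respect to a single sink: τ = M / F_sink.
τ = 109000 / 0.780 = 139700 yr.

140000 yr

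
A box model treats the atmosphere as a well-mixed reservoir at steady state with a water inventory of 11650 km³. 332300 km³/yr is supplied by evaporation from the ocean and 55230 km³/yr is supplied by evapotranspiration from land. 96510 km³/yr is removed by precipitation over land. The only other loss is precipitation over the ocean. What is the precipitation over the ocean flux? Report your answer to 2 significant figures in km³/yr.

290000 km³/yr

At steady state ΣF_in = ΣF_out.
ΣF_in = 332300 + 55230 = 387530 km³/yr.
Precipitation over the ocean flux = ΣF_in − (96510) = 387530 − 96510 = 291000 km³/yr.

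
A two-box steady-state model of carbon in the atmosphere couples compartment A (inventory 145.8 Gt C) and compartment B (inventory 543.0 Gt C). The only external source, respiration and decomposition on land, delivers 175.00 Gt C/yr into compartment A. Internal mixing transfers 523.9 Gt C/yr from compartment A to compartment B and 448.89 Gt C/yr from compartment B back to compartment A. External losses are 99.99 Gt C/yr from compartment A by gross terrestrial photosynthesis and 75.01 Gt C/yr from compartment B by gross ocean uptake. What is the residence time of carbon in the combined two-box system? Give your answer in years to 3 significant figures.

Residence time in the combined system uses the total inventory and the total *external* removal — internal exchanges between the two boxes cancel.
M_total = 145.8 + 543.0 = 688.80 Gt C.
ΣF_external_out = 99.99 + 75.01 = 175.00 Gt C/yr.
τ = M_total / ΣF_ext = 688.80 / 175.00 = 3.936 yr.

3.94 yr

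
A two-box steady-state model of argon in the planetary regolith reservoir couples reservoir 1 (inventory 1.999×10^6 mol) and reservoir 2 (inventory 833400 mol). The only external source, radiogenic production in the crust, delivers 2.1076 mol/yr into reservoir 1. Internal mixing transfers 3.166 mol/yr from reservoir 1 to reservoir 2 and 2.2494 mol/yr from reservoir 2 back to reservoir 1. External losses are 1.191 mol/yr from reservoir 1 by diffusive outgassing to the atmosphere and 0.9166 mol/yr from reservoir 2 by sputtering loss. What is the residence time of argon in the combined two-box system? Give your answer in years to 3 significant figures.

1.34×10^6 yr

Residence time in the combined system uses the total inventory and the total *external* removal — internal exchanges between the two boxes cancel.
M_total = 1.999×10^6 + 833400 = 2.8324×10^6 mol.
ΣF_external_out = 1.191 + 0.9166 = 2.1076 mol/yr.
τ = M_total / ΣF_ext = 2.8324×10^6 / 2.1076 = 1.344×10^6 yr.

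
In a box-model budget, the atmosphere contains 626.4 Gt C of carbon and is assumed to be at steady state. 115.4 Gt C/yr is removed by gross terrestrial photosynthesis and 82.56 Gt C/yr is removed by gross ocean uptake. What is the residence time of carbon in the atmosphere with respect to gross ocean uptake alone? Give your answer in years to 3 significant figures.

Residence time with respect to a single sink: τ = M / F_sink.
τ = 626.4 / 82.56 = 7.587 yr.

7.59 yr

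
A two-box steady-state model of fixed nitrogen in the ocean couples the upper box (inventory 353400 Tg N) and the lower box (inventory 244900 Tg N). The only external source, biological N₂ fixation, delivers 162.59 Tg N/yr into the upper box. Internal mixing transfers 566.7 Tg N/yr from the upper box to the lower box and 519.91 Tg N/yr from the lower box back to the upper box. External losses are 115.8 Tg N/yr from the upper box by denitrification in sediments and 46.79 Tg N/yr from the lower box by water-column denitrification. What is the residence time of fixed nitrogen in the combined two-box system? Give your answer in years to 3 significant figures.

Residence time in the combined system uses the total inventory and the total *external* removal — internal exchanges between the two boxes cancel.
M_total = 353400 + 244900 = 598300 Tg N.
ΣF_external_out = 115.8 + 46.79 = 162.59 Tg N/yr.
τ = M_total / ΣF_ext = 598300 / 162.59 = 3680 yr.

3680 yr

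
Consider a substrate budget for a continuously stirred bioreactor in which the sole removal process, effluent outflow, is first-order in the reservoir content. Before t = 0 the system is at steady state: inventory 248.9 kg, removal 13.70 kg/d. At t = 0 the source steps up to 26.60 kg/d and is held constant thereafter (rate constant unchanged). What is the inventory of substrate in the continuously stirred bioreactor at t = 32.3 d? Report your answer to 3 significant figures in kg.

444 kg

The sink rate constant is k = F₀/M₀ = 13.70/248.9 = 0.05504 d⁻¹.
Solving dM/dt = F₁ − kM with M(0) = M₀ gives M(t) = F₁/k + (M₀ − F₁/k)·e^(−kt).
F₁/k = 26.60/0.05504 = 483.27 kg; kt = 0.05504 × 32.3 = 1.778, e^(−kt) = 0.1690.
M(32.3) = 483.27 + (248.9 − 483.27) × 0.1690 = 483.27 − 39.61 = 443.66 kg.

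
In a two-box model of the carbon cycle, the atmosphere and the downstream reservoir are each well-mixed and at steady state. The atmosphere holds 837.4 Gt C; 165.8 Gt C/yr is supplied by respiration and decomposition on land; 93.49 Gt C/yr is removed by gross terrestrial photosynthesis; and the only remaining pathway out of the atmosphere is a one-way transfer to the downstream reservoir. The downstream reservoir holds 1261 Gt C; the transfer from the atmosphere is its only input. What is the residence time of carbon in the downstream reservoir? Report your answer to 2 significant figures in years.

Balance the atmosphere: ΣF_in = 165.80 Gt C/yr.
Transfer to the downstream reservoir = ΣF_in − (93.49) = 72.310 Gt C/yr.
At steady state the output of the downstream reservoir equals its input, 72.310 Gt C/yr.
τ = M / F = 1261 / 72.310 = 17.44 yr.

17 yr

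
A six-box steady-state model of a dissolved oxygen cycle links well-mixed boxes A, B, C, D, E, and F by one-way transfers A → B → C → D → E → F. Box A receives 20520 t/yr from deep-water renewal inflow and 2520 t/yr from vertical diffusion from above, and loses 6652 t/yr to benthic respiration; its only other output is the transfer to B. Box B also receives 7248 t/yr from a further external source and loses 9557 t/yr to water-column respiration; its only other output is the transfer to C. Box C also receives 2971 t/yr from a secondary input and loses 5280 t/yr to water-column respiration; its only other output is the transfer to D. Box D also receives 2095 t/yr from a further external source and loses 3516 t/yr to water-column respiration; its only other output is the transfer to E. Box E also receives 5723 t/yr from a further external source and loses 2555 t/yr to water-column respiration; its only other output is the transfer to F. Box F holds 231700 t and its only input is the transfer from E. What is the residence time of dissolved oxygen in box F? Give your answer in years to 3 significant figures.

17.1 yr

Box A: F(A→B) = (20520 + 2520) − 6652 = 16388 t/yr.
Box B: F(B→C) = (16388 + 7248) − 9557 = 14079 t/yr.
Box C: F(C→D) = (14079 + 2971) − 5280 = 11770 t/yr.
Box D: F(D→E) = (11770 + 2095) − 3516 = 10349 t/yr.
Box E: F(E→F) = (10349 + 5723) − 2555 = 13517 t/yr.
Box F throughput = its input = 13517 t/yr; τ = 231700 / 13517 = 17.14 yr.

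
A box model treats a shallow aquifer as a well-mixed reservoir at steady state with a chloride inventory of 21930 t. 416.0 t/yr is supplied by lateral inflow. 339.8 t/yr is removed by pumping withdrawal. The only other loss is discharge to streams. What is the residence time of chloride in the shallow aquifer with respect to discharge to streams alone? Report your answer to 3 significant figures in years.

288 yr

At steady state ΣF_in = ΣF_out.
ΣF_in = 416.00 t/yr.
Discharge to streams flux = ΣF_in − (339.8) = 416.00 − 339.8 = 76.20 t/yr.
τ = M / F = 21930 / 76.20 = 287.8 yr.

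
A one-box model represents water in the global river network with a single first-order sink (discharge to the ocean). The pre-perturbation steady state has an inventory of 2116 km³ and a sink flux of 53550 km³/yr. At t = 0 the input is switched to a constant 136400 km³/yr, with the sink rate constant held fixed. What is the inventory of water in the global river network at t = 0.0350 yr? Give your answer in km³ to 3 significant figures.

The sink rate constant is k = F₀/M₀ = 53550/2116 = 25.31 yr⁻¹.
Solving dM/dt = F₁ − kM with M(0) = M₀ gives M(t) = F₁/k + (M₀ − F₁/k)·e^(−kt).
F₁/k = 136400/25.31 = 5389.8 km³; kt = 25.31 × 0.0350 = 0.8858, e^(−kt) = 0.4124.
M(0.0350) = 5389.8 + (2116 − 5389.8) × 0.4124 = 5389.8 − 1350 = 4039.7 km³.

4040 km³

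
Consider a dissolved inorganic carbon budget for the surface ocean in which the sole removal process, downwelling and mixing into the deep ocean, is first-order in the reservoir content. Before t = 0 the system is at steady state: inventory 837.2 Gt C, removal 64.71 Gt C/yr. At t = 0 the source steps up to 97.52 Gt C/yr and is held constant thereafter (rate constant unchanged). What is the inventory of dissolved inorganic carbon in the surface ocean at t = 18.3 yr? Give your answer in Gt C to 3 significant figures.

Residence time τ = M₀/F₀ = 12.94 yr. The eventual steady state is M_∞ = M₀·(F₁/F₀) = 837.2 × 97.52/64.71 = 1261.7 Gt C.
The anomaly ΔM(t) = M(t) − M_∞ decays as ΔM₀·e^(−t/τ) with ΔM₀ = 837.2 − 1261.7 = −424.5 Gt C.
At t = 18.3 yr, e^(−t/τ) = e^(−1.414) = 0.2431, so ΔM = −103.2 Gt C and M = 1261.7 − 103.2 = 1158.5 Gt C.

1160 Gt C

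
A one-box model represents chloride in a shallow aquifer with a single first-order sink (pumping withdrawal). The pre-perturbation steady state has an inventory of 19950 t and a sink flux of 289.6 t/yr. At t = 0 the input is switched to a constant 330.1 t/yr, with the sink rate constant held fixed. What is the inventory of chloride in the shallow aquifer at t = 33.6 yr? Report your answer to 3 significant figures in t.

21000 t

The sink rate constant is k = F₀/M₀ = 289.6/19950 = 0.01452 yr⁻¹.
Solving dM/dt = F₁ − kM with M(0) = M₀ gives M(t) = F₁/k + (M₀ − F₁/k)·e^(−kt).
F₁/k = 330.1/0.01452 = 22740 t; kt = 0.01452 × 33.6 = 0.4877, e^(−kt) = 0.6140.
M(33.6) = 22740 + (19950 − 22740) × 0.6140 = 22740 − 1713 = 21027 t.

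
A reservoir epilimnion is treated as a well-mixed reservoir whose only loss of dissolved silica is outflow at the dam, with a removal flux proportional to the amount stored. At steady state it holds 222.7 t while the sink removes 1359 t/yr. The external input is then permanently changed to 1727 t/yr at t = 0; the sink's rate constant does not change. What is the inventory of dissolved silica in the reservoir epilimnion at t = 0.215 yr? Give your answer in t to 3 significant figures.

267 t

Residence time τ = M₀/F₀ = 0.1639 yr. The eventual steady state is M_∞ = M₀·(F₁/F₀) = 222.7 × 1727/1359 = 283.00 t.
The anomaly ΔM(t) = M(t) − M_∞ decays as ΔM₀·e^(−t/τ) with ΔM₀ = 222.7 − 283.00 = −60.30 t.
At t = 0.215 yr, e^(−t/τ) = e^(−1.312) = 0.2693, so ΔM = −16.24 t and M = 283.00 − 16.24 = 266.77 t.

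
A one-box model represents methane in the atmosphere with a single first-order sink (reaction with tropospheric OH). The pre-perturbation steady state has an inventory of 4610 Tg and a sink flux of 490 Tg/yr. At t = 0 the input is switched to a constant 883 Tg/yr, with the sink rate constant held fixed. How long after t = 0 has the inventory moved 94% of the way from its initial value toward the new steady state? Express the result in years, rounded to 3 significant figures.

τ = M₀/F₀ = 4610/490 = 9.408 yr.
The remaining gap fraction is e^(−t/τ); 94% covered ⇒ e^(−t/τ) = 0.0600.
t = −τ ln(0.0600) = 9.408 × 2.813 = 26.47 yr.

26.5 yr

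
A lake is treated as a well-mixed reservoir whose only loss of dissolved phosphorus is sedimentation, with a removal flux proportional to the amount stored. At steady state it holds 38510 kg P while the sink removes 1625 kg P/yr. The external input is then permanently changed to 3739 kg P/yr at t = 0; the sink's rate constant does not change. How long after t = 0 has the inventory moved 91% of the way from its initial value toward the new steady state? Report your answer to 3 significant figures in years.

τ = M₀/F₀ = 38510/1625 = 23.70 yr.
The remaining gap fraction is e^(−t/τ); 91% covered ⇒ e^(−t/τ) = 0.0900.
t = −τ ln(0.0900) = 23.70 × 2.408 = 57.06 yr.

57.1 yr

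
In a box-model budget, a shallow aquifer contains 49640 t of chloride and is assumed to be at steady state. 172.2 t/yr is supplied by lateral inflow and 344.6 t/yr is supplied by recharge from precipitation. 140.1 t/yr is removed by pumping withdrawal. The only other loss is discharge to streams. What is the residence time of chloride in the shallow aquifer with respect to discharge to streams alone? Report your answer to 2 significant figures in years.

At steady state ΣF_in = ΣF_out.
ΣF_in = 172.2 + 344.6 = 516.80 t/yr.
Discharge to streams flux = ΣF_in − (140.1) = 516.80 − 140.1 = 376.7 t/yr.
τ = M / F = 49640 / 376.7 = 131.8 yr.

130 yr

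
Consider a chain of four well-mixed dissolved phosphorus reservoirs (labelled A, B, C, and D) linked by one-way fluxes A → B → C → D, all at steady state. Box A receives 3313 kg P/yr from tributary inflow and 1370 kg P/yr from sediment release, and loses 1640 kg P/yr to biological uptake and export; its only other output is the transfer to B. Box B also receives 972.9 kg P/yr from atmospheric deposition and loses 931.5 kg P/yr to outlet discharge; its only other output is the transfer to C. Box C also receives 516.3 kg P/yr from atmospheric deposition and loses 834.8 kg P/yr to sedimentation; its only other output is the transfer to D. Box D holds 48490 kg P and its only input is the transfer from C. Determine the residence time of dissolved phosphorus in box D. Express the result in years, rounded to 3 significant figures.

17.5 yr

Box A: F(A→B) = (3313 + 1370) − 1640 = 3043.0 kg P/yr.
Box B: F(B→C) = (3043.0 + 972.9) − 931.5 = 3084.4 kg P/yr.
Box C: F(C→D) = (3084.4 + 516.3) − 834.8 = 2765.9 kg P/yr.
Box D throughput = its input = 2765.9 kg P/yr; τ = 48490 / 2765.9 = 17.53 yr.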